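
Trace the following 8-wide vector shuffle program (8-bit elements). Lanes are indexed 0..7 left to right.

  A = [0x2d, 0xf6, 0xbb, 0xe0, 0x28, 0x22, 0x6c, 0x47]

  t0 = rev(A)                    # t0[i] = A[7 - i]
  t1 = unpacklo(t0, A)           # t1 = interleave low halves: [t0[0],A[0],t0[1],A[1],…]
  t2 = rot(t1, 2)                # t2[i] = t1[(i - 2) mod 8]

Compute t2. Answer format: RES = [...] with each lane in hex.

  t0: 47 6c 22 28 e0 bb f6 2d
  t1: 47 2d 6c f6 22 bb 28 e0
  t2: 28 e0 47 2d 6c f6 22 bb

RES = [0x28, 0xe0, 0x47, 0x2d, 0x6c, 0xf6, 0x22, 0xbb]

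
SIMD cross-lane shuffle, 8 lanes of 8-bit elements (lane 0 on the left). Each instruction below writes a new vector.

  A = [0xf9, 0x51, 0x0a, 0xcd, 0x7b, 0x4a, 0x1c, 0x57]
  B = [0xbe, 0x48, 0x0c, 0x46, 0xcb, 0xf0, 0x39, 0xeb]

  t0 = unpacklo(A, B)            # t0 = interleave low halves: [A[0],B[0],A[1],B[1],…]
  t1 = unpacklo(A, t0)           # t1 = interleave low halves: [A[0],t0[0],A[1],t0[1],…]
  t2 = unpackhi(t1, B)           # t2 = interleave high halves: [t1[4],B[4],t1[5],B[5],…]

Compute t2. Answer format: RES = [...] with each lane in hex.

RES = [0x0a, 0xcb, 0x51, 0xf0, 0xcd, 0x39, 0x48, 0xeb]

t0 = [0xf9, 0xbe, 0x51, 0x48, 0x0a, 0x0c, 0xcd, 0x46]
t1 = [0xf9, 0xf9, 0x51, 0xbe, 0x0a, 0x51, 0xcd, 0x48]
t2 = [0x0a, 0xcb, 0x51, 0xf0, 0xcd, 0x39, 0x48, 0xeb]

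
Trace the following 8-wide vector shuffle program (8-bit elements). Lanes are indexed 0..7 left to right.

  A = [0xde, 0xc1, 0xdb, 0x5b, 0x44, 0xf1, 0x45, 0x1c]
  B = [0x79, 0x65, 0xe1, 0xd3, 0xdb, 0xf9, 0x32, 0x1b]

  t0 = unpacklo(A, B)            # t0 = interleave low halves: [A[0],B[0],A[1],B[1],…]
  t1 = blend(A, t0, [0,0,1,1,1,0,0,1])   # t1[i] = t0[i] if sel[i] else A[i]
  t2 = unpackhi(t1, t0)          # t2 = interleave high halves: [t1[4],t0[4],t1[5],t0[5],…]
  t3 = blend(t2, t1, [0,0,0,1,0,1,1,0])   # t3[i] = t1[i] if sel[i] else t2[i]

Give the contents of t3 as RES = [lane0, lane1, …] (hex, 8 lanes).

t0 = [0xde, 0x79, 0xc1, 0x65, 0xdb, 0xe1, 0x5b, 0xd3]
t1 = [0xde, 0xc1, 0xc1, 0x65, 0xdb, 0xf1, 0x45, 0xd3]
t2 = [0xdb, 0xdb, 0xf1, 0xe1, 0x45, 0x5b, 0xd3, 0xd3]
t3 = [0xdb, 0xdb, 0xf1, 0x65, 0x45, 0xf1, 0x45, 0xd3]

RES = [0xdb, 0xdb, 0xf1, 0x65, 0x45, 0xf1, 0x45, 0xd3]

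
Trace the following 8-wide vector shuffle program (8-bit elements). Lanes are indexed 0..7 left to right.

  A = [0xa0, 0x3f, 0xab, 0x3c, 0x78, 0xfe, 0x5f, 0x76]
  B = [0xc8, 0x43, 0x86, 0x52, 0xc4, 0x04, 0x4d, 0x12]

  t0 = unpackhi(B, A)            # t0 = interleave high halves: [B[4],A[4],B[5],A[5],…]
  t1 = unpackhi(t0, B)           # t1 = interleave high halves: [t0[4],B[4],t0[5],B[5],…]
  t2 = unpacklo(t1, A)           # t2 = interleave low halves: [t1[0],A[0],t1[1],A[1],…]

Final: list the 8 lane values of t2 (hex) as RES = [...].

RES = [0x4d, 0xa0, 0xc4, 0x3f, 0x5f, 0xab, 0x04, 0x3c]

  t0: c4 78 04 fe 4d 5f 12 76
  t1: 4d c4 5f 04 12 4d 76 12
  t2: 4d a0 c4 3f 5f ab 04 3c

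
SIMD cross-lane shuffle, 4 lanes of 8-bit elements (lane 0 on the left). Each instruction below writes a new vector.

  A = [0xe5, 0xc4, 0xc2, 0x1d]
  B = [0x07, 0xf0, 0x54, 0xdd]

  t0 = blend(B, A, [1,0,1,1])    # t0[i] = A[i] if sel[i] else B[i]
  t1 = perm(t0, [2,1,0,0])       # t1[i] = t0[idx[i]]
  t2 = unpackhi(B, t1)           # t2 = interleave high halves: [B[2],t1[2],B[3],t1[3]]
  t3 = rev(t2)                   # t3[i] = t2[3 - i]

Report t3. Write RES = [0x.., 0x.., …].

RES = [ 0xe5  0xdd  0xe5  0x54 ]

  t0: e5 f0 c2 1d
  t1: c2 f0 e5 e5
  t2: 54 e5 dd e5
  t3: e5 dd e5 54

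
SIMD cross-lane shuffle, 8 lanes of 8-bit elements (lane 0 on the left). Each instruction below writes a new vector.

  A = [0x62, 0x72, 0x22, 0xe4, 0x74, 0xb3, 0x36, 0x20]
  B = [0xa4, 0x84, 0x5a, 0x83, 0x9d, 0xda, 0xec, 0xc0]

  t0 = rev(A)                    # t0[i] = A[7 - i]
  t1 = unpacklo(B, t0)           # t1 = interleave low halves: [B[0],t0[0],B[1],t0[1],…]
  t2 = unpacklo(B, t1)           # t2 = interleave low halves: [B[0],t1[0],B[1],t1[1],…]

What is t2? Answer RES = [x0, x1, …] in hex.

RES = [ 0xa4  0xa4  0x84  0x20  0x5a  0x84  0x83  0x36 ]

→ t0 |20|36|b3|74|e4|22|72|62|
→ t1 |a4|20|84|36|5a|b3|83|74|
→ t2 |a4|a4|84|20|5a|84|83|36|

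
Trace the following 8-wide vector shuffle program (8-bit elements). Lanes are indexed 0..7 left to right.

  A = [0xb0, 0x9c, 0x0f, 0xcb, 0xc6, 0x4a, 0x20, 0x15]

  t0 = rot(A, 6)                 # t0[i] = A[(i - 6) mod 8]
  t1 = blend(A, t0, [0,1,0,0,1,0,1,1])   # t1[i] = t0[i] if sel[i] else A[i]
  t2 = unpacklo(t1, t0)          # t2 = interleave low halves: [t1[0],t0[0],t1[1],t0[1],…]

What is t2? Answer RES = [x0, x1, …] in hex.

t0 = [0x0f, 0xcb, 0xc6, 0x4a, 0x20, 0x15, 0xb0, 0x9c]
t1 = [0xb0, 0xcb, 0x0f, 0xcb, 0x20, 0x4a, 0xb0, 0x9c]
t2 = [0xb0, 0x0f, 0xcb, 0xcb, 0x0f, 0xc6, 0xcb, 0x4a]

RES = [0xb0, 0x0f, 0xcb, 0xcb, 0x0f, 0xc6, 0xcb, 0x4a]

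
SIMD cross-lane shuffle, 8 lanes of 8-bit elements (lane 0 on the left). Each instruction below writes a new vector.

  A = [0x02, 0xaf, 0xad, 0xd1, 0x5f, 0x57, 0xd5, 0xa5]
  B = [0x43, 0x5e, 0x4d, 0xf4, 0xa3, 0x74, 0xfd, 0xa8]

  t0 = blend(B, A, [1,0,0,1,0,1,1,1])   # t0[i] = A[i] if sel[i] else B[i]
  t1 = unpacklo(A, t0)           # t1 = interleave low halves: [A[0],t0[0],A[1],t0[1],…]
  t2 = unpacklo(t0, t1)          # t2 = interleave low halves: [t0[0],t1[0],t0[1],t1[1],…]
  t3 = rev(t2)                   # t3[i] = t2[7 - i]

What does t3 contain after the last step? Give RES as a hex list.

RES = [ 0x5e  0xd1  0xaf  0x4d  0x02  0x5e  0x02  0x02 ]

t0 = [0x02, 0x5e, 0x4d, 0xd1, 0xa3, 0x57, 0xd5, 0xa5]
t1 = [0x02, 0x02, 0xaf, 0x5e, 0xad, 0x4d, 0xd1, 0xd1]
t2 = [0x02, 0x02, 0x5e, 0x02, 0x4d, 0xaf, 0xd1, 0x5e]
t3 = [0x5e, 0xd1, 0xaf, 0x4d, 0x02, 0x5e, 0x02, 0x02]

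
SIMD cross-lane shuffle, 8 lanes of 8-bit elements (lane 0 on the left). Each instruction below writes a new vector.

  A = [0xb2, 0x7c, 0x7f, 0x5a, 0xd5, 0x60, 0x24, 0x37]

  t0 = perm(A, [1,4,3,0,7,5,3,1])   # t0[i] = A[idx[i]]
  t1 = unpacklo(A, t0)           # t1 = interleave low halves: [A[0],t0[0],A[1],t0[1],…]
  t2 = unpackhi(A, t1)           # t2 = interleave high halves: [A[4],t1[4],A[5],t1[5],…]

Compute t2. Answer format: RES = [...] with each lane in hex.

RES = [ 0xd5  0x7f  0x60  0x5a  0x24  0x5a  0x37  0xb2 ]

  t0: 7c d5 5a b2 37 60 5a 7c
  t1: b2 7c 7c d5 7f 5a 5a b2
  t2: d5 7f 60 5a 24 5a 37 b2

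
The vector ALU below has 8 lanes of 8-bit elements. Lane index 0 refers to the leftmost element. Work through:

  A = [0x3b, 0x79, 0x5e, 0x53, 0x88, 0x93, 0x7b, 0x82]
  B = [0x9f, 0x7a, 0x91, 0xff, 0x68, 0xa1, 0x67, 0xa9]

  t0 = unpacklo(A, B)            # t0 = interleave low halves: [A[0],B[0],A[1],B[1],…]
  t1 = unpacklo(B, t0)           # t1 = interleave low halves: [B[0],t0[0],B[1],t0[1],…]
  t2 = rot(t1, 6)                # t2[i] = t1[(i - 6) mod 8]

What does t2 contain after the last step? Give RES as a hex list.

  t0: 3b 9f 79 7a 5e 91 53 ff
  t1: 9f 3b 7a 9f 91 79 ff 7a
  t2: 7a 9f 91 79 ff 7a 9f 3b

RES = [0x7a, 0x9f, 0x91, 0x79, 0xff, 0x7a, 0x9f, 0x3b]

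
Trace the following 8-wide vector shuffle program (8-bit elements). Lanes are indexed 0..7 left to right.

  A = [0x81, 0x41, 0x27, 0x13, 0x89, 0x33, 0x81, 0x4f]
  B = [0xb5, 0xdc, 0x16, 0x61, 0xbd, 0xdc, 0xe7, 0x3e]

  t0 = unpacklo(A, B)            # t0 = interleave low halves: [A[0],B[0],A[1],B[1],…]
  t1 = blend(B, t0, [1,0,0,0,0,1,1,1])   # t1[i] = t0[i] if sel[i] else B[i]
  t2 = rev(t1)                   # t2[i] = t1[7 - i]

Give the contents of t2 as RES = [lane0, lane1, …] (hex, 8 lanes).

  t0: 81 b5 41 dc 27 16 13 61
  t1: 81 dc 16 61 bd 16 13 61
  t2: 61 13 16 bd 61 16 dc 81

RES = [ 0x61  0x13  0x16  0xbd  0x61  0x16  0xdc  0x81 ]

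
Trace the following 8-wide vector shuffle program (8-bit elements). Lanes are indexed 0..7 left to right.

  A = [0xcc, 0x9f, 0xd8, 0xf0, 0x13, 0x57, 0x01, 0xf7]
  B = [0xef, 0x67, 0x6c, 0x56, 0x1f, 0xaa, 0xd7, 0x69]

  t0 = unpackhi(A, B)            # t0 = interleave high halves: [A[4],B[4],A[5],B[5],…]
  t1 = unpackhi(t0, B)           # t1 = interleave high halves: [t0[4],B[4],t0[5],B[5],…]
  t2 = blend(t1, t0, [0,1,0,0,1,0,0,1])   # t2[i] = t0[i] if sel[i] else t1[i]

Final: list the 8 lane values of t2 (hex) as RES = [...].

  t0: 13 1f 57 aa 01 d7 f7 69
  t1: 01 1f d7 aa f7 d7 69 69
  t2: 01 1f d7 aa 01 d7 69 69

RES = [ 0x01  0x1f  0xd7  0xaa  0x01  0xd7  0x69  0x69 ]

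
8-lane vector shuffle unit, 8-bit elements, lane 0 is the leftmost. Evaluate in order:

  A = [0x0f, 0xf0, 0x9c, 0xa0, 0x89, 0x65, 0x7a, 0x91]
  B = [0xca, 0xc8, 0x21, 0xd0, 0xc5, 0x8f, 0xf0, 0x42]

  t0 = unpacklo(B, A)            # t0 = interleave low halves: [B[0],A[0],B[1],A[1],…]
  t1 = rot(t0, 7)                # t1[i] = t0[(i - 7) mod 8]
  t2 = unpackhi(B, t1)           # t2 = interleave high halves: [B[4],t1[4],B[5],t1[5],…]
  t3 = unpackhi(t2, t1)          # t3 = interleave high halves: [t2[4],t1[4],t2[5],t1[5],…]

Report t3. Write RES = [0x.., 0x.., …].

RES = [0xf0, 0x9c, 0xa0, 0xd0, 0x42, 0xa0, 0xca, 0xca]

  t0: ca 0f c8 f0 21 9c d0 a0
  t1: 0f c8 f0 21 9c d0 a0 ca
  t2: c5 9c 8f d0 f0 a0 42 ca
  t3: f0 9c a0 d0 42 a0 ca ca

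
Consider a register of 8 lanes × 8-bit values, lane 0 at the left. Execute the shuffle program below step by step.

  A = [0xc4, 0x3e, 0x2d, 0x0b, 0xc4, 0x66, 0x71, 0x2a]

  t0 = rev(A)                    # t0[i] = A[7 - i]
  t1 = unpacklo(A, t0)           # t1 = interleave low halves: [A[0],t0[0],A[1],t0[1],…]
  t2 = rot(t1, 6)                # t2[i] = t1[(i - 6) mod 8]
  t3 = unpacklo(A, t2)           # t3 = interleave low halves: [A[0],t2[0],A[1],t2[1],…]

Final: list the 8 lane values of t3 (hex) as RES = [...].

t0 = [0x2a, 0x71, 0x66, 0xc4, 0x0b, 0x2d, 0x3e, 0xc4]
t1 = [0xc4, 0x2a, 0x3e, 0x71, 0x2d, 0x66, 0x0b, 0xc4]
t2 = [0x3e, 0x71, 0x2d, 0x66, 0x0b, 0xc4, 0xc4, 0x2a]
t3 = [0xc4, 0x3e, 0x3e, 0x71, 0x2d, 0x2d, 0x0b, 0x66]

RES = [ 0xc4  0x3e  0x3e  0x71  0x2d  0x2d  0x0b  0x66 ]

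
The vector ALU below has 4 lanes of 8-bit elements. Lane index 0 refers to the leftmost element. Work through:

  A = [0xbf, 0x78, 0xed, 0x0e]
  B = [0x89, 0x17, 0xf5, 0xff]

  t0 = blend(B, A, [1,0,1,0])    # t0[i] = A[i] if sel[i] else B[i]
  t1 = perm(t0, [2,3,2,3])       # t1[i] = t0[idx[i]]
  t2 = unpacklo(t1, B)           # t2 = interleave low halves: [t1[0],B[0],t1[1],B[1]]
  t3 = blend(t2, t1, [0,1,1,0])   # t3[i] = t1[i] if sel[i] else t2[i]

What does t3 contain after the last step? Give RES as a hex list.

→ t0 |bf|17|ed|ff|
→ t1 |ed|ff|ed|ff|
→ t2 |ed|89|ff|17|
→ t3 |ed|ff|ed|17|

RES = [ 0xed  0xff  0xed  0x17 ]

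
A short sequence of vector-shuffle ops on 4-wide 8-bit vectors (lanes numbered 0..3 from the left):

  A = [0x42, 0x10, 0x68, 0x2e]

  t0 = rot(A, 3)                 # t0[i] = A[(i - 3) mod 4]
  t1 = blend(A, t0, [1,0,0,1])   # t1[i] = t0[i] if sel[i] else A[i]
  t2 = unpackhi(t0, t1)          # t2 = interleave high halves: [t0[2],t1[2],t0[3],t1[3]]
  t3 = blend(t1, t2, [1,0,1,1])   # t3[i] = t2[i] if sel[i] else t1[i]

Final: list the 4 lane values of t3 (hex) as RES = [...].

  t0: 10 68 2e 42
  t1: 10 10 68 42
  t2: 2e 68 42 42
  t3: 2e 10 42 42

RES = [0x2e, 0x10, 0x42, 0x42]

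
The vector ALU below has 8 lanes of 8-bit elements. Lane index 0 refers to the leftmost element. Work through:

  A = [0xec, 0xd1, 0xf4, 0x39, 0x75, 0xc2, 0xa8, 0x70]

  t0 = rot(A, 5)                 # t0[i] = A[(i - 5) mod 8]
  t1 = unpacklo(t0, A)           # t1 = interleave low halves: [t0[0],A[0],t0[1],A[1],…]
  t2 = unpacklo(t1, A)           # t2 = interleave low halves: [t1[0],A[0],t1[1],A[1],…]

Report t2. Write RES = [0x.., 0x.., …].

  t0: 39 75 c2 a8 70 ec d1 f4
  t1: 39 ec 75 d1 c2 f4 a8 39
  t2: 39 ec ec d1 75 f4 d1 39

RES = [ 0x39  0xec  0xec  0xd1  0x75  0xf4  0xd1  0x39 ]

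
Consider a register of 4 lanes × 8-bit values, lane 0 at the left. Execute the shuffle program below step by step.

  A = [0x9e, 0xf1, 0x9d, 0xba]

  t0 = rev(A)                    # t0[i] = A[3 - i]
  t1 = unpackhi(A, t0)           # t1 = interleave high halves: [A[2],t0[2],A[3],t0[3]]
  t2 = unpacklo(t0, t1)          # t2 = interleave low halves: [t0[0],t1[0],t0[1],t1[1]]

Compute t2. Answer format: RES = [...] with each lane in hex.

RES = [0xba, 0x9d, 0x9d, 0xf1]

t0 = [0xba, 0x9d, 0xf1, 0x9e]
t1 = [0x9d, 0xf1, 0xba, 0x9e]
t2 = [0xba, 0x9d, 0x9d, 0xf1]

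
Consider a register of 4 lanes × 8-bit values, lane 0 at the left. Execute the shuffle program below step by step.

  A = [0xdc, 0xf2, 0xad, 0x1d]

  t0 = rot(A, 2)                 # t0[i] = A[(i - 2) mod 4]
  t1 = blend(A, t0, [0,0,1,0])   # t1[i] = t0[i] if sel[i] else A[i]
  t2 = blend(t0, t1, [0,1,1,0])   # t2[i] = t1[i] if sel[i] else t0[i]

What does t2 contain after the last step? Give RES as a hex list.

RES = [ 0xad  0xf2  0xdc  0xf2 ]

→ t0 |ad|1d|dc|f2|
→ t1 |dc|f2|dc|1d|
→ t2 |ad|f2|dc|f2|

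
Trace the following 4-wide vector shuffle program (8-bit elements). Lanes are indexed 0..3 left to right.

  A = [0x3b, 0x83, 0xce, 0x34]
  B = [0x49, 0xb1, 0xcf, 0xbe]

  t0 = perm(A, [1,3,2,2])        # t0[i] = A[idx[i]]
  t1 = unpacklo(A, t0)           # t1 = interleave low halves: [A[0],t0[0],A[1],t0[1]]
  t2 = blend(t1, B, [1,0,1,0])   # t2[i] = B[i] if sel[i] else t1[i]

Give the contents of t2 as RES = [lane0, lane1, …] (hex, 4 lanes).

t0 = [0x83, 0x34, 0xce, 0xce]
t1 = [0x3b, 0x83, 0x83, 0x34]
t2 = [0x49, 0x83, 0xcf, 0x34]

RES = [ 0x49  0x83  0xcf  0x34 ]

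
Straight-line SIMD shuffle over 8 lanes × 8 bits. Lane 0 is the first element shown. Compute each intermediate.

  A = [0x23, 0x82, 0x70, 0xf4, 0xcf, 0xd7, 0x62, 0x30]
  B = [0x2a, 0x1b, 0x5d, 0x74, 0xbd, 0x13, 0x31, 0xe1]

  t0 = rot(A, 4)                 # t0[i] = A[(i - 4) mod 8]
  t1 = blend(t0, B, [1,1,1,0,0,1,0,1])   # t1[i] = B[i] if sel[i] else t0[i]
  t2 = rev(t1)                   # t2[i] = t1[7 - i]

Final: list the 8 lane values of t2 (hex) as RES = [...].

RES = [0xe1, 0x70, 0x13, 0x23, 0x30, 0x5d, 0x1b, 0x2a]

t0 = [0xcf, 0xd7, 0x62, 0x30, 0x23, 0x82, 0x70, 0xf4]
t1 = [0x2a, 0x1b, 0x5d, 0x30, 0x23, 0x13, 0x70, 0xe1]
t2 = [0xe1, 0x70, 0x13, 0x23, 0x30, 0x5d, 0x1b, 0x2a]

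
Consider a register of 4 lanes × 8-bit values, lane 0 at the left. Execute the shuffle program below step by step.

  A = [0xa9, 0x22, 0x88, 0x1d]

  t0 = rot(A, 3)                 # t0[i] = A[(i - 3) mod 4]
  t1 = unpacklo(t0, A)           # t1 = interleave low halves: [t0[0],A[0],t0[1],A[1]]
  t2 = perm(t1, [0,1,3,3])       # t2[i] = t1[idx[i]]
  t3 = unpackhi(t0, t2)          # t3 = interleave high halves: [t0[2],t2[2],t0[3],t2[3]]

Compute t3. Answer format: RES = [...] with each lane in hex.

t0 = [0x22, 0x88, 0x1d, 0xa9]
t1 = [0x22, 0xa9, 0x88, 0x22]
t2 = [0x22, 0xa9, 0x22, 0x22]
t3 = [0x1d, 0x22, 0xa9, 0x22]

RES = [ 0x1d  0x22  0xa9  0x22 ]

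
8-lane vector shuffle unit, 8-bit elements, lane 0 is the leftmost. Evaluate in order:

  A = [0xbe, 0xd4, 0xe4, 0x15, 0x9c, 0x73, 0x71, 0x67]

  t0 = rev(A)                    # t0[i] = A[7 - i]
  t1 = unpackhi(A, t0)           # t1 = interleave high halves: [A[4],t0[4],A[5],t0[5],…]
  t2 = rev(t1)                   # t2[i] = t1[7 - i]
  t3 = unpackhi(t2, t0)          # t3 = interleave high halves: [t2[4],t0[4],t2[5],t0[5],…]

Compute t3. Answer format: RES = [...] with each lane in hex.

→ t0 |67|71|73|9c|15|e4|d4|be|
→ t1 |9c|15|73|e4|71|d4|67|be|
→ t2 |be|67|d4|71|e4|73|15|9c|
→ t3 |e4|15|73|e4|15|d4|9c|be|

RES = [ 0xe4  0x15  0x73  0xe4  0x15  0xd4  0x9c  0xbe ]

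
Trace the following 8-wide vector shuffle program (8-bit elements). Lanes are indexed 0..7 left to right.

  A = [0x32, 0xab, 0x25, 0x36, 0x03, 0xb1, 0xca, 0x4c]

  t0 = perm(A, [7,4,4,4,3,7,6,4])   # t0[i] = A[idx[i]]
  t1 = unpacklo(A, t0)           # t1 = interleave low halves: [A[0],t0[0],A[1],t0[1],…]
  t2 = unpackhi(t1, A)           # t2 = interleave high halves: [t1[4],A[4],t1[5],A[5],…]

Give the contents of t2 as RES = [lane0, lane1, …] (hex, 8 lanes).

RES = [0x25, 0x03, 0x03, 0xb1, 0x36, 0xca, 0x03, 0x4c]

  t0: 4c 03 03 03 36 4c ca 03
  t1: 32 4c ab 03 25 03 36 03
  t2: 25 03 03 b1 36 ca 03 4c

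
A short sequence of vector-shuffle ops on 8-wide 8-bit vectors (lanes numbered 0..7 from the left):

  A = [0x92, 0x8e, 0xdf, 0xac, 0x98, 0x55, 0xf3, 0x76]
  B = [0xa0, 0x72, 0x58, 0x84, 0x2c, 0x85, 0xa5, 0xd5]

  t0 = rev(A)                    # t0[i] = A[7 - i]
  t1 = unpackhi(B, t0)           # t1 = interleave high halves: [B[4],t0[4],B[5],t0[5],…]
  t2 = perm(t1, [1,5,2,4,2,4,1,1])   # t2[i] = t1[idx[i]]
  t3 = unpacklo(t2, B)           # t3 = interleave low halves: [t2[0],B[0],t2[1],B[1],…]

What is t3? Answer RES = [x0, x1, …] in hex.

  t0: 76 f3 55 98 ac df 8e 92
  t1: 2c ac 85 df a5 8e d5 92
  t2: ac 8e 85 a5 85 a5 ac ac
  t3: ac a0 8e 72 85 58 a5 84

RES = [ 0xac  0xa0  0x8e  0x72  0x85  0x58  0xa5  0x84 ]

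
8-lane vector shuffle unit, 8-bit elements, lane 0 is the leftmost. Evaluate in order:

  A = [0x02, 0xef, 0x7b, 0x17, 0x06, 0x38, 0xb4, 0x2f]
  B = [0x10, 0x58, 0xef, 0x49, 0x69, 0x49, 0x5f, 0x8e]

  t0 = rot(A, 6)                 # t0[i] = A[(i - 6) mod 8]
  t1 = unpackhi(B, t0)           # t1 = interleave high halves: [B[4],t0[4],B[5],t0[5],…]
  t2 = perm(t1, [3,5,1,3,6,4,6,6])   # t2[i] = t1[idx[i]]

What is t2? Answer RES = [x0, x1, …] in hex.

→ t0 |7b|17|06|38|b4|2f|02|ef|
→ t1 |69|b4|49|2f|5f|02|8e|ef|
→ t2 |2f|02|b4|2f|8e|5f|8e|8e|

RES = [ 0x2f  0x02  0xb4  0x2f  0x8e  0x5f  0x8e  0x8e ]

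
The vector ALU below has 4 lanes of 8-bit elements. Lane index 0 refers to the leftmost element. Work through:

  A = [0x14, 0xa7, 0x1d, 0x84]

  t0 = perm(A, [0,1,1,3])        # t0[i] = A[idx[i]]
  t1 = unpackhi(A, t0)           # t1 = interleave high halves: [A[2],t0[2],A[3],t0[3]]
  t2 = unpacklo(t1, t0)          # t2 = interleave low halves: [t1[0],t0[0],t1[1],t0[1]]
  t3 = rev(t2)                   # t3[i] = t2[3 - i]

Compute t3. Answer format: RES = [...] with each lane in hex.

  t0: 14 a7 a7 84
  t1: 1d a7 84 84
  t2: 1d 14 a7 a7
  t3: a7 a7 14 1d

RES = [0xa7, 0xa7, 0x14, 0x1d]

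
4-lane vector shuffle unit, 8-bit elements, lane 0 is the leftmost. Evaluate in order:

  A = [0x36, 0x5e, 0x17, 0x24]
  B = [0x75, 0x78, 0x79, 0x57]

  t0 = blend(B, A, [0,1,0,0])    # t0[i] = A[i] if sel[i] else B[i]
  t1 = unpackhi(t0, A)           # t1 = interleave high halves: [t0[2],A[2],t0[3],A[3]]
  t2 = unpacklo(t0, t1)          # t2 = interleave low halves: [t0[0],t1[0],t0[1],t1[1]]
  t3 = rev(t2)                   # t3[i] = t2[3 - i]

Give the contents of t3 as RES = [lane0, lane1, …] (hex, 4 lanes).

RES = [0x17, 0x5e, 0x79, 0x75]

t0 = [0x75, 0x5e, 0x79, 0x57]
t1 = [0x79, 0x17, 0x57, 0x24]
t2 = [0x75, 0x79, 0x5e, 0x17]
t3 = [0x17, 0x5e, 0x79, 0x75]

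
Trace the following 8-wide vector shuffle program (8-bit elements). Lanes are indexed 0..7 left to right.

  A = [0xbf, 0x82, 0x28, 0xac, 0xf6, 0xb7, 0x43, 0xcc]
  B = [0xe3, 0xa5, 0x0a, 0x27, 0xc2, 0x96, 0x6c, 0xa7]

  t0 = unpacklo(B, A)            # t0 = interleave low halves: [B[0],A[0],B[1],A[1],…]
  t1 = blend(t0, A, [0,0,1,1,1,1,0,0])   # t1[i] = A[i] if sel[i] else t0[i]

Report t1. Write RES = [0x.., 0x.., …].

RES = [0xe3, 0xbf, 0x28, 0xac, 0xf6, 0xb7, 0x27, 0xac]

t0 = [0xe3, 0xbf, 0xa5, 0x82, 0x0a, 0x28, 0x27, 0xac]
t1 = [0xe3, 0xbf, 0x28, 0xac, 0xf6, 0xb7, 0x27, 0xac]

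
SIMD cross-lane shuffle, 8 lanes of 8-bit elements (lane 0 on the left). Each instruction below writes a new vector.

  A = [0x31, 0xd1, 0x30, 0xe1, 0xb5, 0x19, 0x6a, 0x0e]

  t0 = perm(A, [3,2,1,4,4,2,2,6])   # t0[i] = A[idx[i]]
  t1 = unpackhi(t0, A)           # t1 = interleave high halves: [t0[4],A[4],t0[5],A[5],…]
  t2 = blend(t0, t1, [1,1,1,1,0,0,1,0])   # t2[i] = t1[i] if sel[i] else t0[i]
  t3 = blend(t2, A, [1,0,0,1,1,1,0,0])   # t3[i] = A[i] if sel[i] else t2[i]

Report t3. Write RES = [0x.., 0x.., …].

RES = [ 0x31  0xb5  0x30  0xe1  0xb5  0x19  0x6a  0x6a ]

  t0: e1 30 d1 b5 b5 30 30 6a
  t1: b5 b5 30 19 30 6a 6a 0e
  t2: b5 b5 30 19 b5 30 6a 6a
  t3: 31 b5 30 e1 b5 19 6a 6a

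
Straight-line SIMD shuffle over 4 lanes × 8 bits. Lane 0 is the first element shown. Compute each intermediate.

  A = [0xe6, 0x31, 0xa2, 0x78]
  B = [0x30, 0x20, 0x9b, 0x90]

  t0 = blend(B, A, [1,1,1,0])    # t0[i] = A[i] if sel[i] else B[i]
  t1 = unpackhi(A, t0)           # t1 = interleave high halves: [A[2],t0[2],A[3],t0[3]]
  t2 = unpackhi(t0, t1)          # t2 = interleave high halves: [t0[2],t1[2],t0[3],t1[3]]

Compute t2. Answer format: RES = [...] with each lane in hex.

→ t0 |e6|31|a2|90|
→ t1 |a2|a2|78|90|
→ t2 |a2|78|90|90|

RES = [0xa2, 0x78, 0x90, 0x90]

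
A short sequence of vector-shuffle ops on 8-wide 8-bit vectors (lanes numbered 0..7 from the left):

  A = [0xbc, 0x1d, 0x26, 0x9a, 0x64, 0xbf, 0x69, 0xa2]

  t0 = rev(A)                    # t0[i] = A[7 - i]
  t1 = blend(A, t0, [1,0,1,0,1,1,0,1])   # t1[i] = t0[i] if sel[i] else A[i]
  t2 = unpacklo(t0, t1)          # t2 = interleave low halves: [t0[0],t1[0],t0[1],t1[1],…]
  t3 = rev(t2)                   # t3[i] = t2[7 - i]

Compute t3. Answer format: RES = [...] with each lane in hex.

RES = [ 0x9a  0x64  0xbf  0xbf  0x1d  0x69  0xa2  0xa2 ]

t0 = [0xa2, 0x69, 0xbf, 0x64, 0x9a, 0x26, 0x1d, 0xbc]
t1 = [0xa2, 0x1d, 0xbf, 0x9a, 0x9a, 0x26, 0x69, 0xbc]
t2 = [0xa2, 0xa2, 0x69, 0x1d, 0xbf, 0xbf, 0x64, 0x9a]
t3 = [0x9a, 0x64, 0xbf, 0xbf, 0x1d, 0x69, 0xa2, 0xa2]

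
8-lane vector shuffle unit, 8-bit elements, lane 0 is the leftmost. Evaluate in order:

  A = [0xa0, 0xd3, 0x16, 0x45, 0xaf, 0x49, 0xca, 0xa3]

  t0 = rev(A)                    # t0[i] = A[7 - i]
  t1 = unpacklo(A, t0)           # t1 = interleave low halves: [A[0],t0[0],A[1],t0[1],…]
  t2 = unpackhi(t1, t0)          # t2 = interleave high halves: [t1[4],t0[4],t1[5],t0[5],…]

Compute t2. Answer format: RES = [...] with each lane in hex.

→ t0 |a3|ca|49|af|45|16|d3|a0|
→ t1 |a0|a3|d3|ca|16|49|45|af|
→ t2 |16|45|49|16|45|d3|af|a0|

RES = [ 0x16  0x45  0x49  0x16  0x45  0xd3  0xaf  0xa0 ]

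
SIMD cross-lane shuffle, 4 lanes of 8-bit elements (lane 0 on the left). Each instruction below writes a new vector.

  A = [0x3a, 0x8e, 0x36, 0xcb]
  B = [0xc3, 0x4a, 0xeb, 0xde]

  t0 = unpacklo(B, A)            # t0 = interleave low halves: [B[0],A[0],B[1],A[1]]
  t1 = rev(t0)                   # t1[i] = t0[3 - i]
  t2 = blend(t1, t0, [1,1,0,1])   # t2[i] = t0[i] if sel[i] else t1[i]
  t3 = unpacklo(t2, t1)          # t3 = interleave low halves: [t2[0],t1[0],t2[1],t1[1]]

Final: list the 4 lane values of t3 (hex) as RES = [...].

  t0: c3 3a 4a 8e
  t1: 8e 4a 3a c3
  t2: c3 3a 3a 8e
  t3: c3 8e 3a 4a

RES = [ 0xc3  0x8e  0x3a  0x4a ]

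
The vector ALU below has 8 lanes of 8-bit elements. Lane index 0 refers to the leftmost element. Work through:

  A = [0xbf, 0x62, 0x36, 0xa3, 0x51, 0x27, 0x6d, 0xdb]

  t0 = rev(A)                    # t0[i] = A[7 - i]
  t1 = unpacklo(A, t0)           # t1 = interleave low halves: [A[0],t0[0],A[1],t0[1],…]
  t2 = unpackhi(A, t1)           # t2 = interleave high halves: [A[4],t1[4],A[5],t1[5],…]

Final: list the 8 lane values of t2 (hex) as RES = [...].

RES = [ 0x51  0x36  0x27  0x27  0x6d  0xa3  0xdb  0x51 ]

  t0: db 6d 27 51 a3 36 62 bf
  t1: bf db 62 6d 36 27 a3 51
  t2: 51 36 27 27 6d a3 db 51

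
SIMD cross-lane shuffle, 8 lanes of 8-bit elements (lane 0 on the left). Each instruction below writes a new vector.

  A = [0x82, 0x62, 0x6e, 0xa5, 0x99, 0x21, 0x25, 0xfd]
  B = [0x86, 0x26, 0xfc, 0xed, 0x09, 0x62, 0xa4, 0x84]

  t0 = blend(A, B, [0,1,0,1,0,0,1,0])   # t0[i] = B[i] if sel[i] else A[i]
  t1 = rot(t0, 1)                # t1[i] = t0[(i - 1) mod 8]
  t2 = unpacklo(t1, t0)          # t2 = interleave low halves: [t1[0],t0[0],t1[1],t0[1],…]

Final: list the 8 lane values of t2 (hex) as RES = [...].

RES = [0xfd, 0x82, 0x82, 0x26, 0x26, 0x6e, 0x6e, 0xed]

  t0: 82 26 6e ed 99 21 a4 fd
  t1: fd 82 26 6e ed 99 21 a4
  t2: fd 82 82 26 26 6e 6e ed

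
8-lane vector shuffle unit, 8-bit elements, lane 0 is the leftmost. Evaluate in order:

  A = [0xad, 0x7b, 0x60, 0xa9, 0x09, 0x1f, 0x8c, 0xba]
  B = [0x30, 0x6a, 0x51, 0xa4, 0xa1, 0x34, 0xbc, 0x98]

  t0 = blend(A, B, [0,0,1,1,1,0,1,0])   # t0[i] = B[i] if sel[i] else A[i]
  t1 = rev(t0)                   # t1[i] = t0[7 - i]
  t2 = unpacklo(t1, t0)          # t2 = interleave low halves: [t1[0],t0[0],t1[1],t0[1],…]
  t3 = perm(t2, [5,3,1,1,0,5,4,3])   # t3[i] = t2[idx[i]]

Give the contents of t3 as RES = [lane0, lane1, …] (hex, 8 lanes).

  t0: ad 7b 51 a4 a1 1f bc ba
  t1: ba bc 1f a1 a4 51 7b ad
  t2: ba ad bc 7b 1f 51 a1 a4
  t3: 51 7b ad ad ba 51 1f 7b

RES = [0x51, 0x7b, 0xad, 0xad, 0xba, 0x51, 0x1f, 0x7b]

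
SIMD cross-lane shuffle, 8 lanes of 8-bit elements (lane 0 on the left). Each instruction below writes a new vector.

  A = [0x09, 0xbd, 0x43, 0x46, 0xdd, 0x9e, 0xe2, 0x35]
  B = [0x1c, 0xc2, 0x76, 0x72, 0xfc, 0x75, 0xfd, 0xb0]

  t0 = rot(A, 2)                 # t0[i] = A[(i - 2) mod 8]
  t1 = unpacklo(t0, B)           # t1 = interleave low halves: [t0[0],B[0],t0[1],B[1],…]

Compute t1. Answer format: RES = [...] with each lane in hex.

  t0: e2 35 09 bd 43 46 dd 9e
  t1: e2 1c 35 c2 09 76 bd 72

RES = [0xe2, 0x1c, 0x35, 0xc2, 0x09, 0x76, 0xbd, 0x72]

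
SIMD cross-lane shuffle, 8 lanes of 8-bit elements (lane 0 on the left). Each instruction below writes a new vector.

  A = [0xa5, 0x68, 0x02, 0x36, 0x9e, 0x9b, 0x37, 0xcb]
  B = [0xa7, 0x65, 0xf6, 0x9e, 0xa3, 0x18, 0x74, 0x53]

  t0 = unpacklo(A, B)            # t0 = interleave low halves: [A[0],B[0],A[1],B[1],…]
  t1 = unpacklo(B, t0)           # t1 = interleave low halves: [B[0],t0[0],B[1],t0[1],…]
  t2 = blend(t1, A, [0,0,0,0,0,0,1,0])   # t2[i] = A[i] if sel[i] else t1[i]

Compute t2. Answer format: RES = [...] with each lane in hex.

t0 = [0xa5, 0xa7, 0x68, 0x65, 0x02, 0xf6, 0x36, 0x9e]
t1 = [0xa7, 0xa5, 0x65, 0xa7, 0xf6, 0x68, 0x9e, 0x65]
t2 = [0xa7, 0xa5, 0x65, 0xa7, 0xf6, 0x68, 0x37, 0x65]

RES = [0xa7, 0xa5, 0x65, 0xa7, 0xf6, 0x68, 0x37, 0x65]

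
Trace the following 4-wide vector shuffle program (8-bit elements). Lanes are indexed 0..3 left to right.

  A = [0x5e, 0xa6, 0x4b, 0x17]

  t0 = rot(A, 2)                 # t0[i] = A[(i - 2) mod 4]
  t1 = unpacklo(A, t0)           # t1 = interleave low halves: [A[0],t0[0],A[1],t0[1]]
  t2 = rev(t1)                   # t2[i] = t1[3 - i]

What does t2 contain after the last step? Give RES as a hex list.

  t0: 4b 17 5e a6
  t1: 5e 4b a6 17
  t2: 17 a6 4b 5e

RES = [0x17, 0xa6, 0x4b, 0x5e]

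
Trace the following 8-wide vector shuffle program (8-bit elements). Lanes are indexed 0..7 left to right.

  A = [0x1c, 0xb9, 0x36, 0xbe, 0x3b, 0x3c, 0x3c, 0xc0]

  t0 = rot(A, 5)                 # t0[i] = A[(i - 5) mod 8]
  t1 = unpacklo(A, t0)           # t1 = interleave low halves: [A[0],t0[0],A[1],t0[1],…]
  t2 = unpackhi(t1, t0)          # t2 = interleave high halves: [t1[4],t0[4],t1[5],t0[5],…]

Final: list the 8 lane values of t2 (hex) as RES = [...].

  t0: be 3b 3c 3c c0 1c b9 36
  t1: 1c be b9 3b 36 3c be 3c
  t2: 36 c0 3c 1c be b9 3c 36

RES = [ 0x36  0xc0  0x3c  0x1c  0xbe  0xb9  0x3c  0x36 ]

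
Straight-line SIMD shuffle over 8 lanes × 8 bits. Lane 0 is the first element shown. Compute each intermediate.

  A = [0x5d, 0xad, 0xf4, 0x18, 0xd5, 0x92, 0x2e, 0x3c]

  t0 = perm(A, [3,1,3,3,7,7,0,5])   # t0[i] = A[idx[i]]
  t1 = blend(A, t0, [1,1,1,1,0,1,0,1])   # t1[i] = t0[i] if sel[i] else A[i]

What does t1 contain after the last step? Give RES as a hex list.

RES = [ 0x18  0xad  0x18  0x18  0xd5  0x3c  0x2e  0x92 ]

→ t0 |18|ad|18|18|3c|3c|5d|92|
→ t1 |18|ad|18|18|d5|3c|2e|92|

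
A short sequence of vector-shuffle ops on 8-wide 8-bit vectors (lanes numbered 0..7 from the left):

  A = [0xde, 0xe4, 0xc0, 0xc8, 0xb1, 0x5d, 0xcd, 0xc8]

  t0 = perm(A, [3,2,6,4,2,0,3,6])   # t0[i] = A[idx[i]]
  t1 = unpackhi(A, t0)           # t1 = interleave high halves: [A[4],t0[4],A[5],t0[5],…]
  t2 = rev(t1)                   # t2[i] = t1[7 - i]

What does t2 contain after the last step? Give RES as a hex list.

RES = [ 0xcd  0xc8  0xc8  0xcd  0xde  0x5d  0xc0  0xb1 ]

→ t0 |c8|c0|cd|b1|c0|de|c8|cd|
→ t1 |b1|c0|5d|de|cd|c8|c8|cd|
→ t2 |cd|c8|c8|cd|de|5d|c0|b1|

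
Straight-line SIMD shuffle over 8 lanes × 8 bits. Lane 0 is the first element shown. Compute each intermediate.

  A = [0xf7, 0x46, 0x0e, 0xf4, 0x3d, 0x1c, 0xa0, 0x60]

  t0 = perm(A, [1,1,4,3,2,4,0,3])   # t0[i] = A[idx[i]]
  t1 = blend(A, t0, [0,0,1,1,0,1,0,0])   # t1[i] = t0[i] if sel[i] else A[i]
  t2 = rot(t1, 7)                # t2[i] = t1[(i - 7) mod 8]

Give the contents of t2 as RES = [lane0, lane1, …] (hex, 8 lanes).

RES = [0x46, 0x3d, 0xf4, 0x3d, 0x3d, 0xa0, 0x60, 0xf7]

  t0: 46 46 3d f4 0e 3d f7 f4
  t1: f7 46 3d f4 3d 3d a0 60
  t2: 46 3d f4 3d 3d a0 60 f7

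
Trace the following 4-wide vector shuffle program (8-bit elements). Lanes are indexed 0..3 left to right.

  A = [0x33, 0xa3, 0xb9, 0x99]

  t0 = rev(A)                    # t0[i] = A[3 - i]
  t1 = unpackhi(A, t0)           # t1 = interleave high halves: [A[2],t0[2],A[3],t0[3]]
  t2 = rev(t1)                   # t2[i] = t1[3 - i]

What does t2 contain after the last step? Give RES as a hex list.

RES = [0x33, 0x99, 0xa3, 0xb9]

→ t0 |99|b9|a3|33|
→ t1 |b9|a3|99|33|
→ t2 |33|99|a3|b9|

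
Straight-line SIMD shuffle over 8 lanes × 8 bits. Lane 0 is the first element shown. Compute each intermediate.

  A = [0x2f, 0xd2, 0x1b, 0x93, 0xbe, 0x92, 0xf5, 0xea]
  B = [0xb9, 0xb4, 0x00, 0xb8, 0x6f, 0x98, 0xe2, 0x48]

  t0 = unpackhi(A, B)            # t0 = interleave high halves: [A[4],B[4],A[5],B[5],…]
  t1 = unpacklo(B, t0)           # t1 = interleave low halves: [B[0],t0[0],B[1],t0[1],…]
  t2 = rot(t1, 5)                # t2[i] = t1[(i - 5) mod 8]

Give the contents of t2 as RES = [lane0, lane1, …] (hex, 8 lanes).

RES = [ 0x6f  0x00  0x92  0xb8  0x98  0xb9  0xbe  0xb4 ]

t0 = [0xbe, 0x6f, 0x92, 0x98, 0xf5, 0xe2, 0xea, 0x48]
t1 = [0xb9, 0xbe, 0xb4, 0x6f, 0x00, 0x92, 0xb8, 0x98]
t2 = [0x6f, 0x00, 0x92, 0xb8, 0x98, 0xb9, 0xbe, 0xb4]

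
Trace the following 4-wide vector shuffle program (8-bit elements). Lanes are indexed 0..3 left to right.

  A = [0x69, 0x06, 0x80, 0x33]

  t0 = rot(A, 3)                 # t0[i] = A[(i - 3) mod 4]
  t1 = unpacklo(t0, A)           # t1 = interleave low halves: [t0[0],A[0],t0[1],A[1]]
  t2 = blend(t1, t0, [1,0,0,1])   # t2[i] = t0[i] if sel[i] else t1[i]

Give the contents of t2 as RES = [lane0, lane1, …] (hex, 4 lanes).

→ t0 |06|80|33|69|
→ t1 |06|69|80|06|
→ t2 |06|69|80|69|

RES = [0x06, 0x69, 0x80, 0x69]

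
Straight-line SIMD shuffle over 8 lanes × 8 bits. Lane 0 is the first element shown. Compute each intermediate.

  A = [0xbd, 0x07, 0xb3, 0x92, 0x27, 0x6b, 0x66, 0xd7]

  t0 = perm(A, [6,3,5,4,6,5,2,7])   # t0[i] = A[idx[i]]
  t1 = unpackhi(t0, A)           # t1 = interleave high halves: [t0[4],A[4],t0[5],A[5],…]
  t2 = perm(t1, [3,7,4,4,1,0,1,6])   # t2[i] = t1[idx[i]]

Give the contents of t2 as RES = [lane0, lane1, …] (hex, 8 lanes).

RES = [ 0x6b  0xd7  0xb3  0xb3  0x27  0x66  0x27  0xd7 ]

→ t0 |66|92|6b|27|66|6b|b3|d7|
→ t1 |66|27|6b|6b|b3|66|d7|d7|
→ t2 |6b|d7|b3|b3|27|66|27|d7|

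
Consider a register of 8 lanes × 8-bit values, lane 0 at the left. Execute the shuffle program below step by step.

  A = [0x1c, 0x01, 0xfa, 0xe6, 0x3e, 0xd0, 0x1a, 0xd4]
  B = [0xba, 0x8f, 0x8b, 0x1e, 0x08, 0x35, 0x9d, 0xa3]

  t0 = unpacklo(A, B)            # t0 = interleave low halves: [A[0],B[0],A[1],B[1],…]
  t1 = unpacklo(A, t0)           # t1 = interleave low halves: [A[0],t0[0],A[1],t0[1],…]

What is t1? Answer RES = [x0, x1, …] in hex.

RES = [ 0x1c  0x1c  0x01  0xba  0xfa  0x01  0xe6  0x8f ]

→ t0 |1c|ba|01|8f|fa|8b|e6|1e|
→ t1 |1c|1c|01|ba|fa|01|e6|8f|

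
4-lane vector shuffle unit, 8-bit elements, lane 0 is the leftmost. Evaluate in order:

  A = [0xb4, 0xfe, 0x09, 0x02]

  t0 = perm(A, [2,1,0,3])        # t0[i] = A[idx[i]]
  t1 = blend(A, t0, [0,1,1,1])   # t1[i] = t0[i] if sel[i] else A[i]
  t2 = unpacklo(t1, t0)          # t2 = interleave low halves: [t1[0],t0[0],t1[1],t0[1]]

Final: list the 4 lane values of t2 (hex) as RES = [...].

  t0: 09 fe b4 02
  t1: b4 fe b4 02
  t2: b4 09 fe fe

RES = [0xb4, 0x09, 0xfe, 0xfe]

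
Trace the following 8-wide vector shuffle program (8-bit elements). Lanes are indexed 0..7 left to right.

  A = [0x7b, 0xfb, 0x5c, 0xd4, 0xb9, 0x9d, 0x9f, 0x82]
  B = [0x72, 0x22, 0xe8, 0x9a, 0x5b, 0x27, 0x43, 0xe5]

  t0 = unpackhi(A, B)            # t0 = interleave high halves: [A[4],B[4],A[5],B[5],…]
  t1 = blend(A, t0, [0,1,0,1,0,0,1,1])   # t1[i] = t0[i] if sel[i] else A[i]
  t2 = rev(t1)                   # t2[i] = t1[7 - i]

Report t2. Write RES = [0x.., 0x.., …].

RES = [ 0xe5  0x82  0x9d  0xb9  0x27  0x5c  0x5b  0x7b ]

t0 = [0xb9, 0x5b, 0x9d, 0x27, 0x9f, 0x43, 0x82, 0xe5]
t1 = [0x7b, 0x5b, 0x5c, 0x27, 0xb9, 0x9d, 0x82, 0xe5]
t2 = [0xe5, 0x82, 0x9d, 0xb9, 0x27, 0x5c, 0x5b, 0x7b]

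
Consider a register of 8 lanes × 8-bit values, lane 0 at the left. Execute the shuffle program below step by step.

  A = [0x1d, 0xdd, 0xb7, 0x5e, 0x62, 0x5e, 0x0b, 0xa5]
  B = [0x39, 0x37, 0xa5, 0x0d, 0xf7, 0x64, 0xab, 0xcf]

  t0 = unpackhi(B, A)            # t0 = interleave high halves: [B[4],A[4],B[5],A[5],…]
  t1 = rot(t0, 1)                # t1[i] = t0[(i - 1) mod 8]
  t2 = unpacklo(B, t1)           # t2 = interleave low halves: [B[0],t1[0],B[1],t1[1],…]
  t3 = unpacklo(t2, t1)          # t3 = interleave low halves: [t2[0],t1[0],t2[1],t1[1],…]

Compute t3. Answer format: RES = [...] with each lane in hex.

→ t0 |f7|62|64|5e|ab|0b|cf|a5|
→ t1 |a5|f7|62|64|5e|ab|0b|cf|
→ t2 |39|a5|37|f7|a5|62|0d|64|
→ t3 |39|a5|a5|f7|37|62|f7|64|

RES = [0x39, 0xa5, 0xa5, 0xf7, 0x37, 0x62, 0xf7, 0x64]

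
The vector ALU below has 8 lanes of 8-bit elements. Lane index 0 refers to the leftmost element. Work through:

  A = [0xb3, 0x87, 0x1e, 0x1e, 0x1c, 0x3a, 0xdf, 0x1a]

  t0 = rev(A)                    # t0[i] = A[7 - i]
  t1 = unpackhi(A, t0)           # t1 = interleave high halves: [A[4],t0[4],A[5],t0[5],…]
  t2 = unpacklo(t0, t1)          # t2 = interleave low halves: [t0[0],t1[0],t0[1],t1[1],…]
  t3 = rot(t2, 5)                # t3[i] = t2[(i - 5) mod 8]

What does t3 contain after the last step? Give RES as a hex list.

→ t0 |1a|df|3a|1c|1e|1e|87|b3|
→ t1 |1c|1e|3a|1e|df|87|1a|b3|
→ t2 |1a|1c|df|1e|3a|3a|1c|1e|
→ t3 |1e|3a|3a|1c|1e|1a|1c|df|

RES = [ 0x1e  0x3a  0x3a  0x1c  0x1e  0x1a  0x1c  0xdf ]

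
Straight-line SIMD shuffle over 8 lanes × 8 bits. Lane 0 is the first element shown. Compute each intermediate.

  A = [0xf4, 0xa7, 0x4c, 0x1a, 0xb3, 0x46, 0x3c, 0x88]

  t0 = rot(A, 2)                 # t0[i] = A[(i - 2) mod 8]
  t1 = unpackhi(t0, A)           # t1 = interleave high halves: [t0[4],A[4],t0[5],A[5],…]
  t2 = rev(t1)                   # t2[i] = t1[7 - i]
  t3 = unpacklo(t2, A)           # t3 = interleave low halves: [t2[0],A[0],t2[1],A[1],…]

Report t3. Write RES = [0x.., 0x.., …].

RES = [0x88, 0xf4, 0x46, 0xa7, 0x3c, 0x4c, 0xb3, 0x1a]

→ t0 |3c|88|f4|a7|4c|1a|b3|46|
→ t1 |4c|b3|1a|46|b3|3c|46|88|
→ t2 |88|46|3c|b3|46|1a|b3|4c|
→ t3 |88|f4|46|a7|3c|4c|b3|1a|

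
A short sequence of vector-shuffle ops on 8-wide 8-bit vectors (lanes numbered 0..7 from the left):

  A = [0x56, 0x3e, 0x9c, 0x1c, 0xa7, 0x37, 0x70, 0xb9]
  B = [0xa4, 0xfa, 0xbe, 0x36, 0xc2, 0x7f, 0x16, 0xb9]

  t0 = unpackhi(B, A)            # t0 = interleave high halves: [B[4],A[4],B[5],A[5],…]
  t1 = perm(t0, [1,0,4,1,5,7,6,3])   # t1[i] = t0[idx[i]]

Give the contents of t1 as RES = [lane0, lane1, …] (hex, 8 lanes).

→ t0 |c2|a7|7f|37|16|70|b9|b9|
→ t1 |a7|c2|16|a7|70|b9|b9|37|

RES = [0xa7, 0xc2, 0x16, 0xa7, 0x70, 0xb9, 0xb9, 0x37]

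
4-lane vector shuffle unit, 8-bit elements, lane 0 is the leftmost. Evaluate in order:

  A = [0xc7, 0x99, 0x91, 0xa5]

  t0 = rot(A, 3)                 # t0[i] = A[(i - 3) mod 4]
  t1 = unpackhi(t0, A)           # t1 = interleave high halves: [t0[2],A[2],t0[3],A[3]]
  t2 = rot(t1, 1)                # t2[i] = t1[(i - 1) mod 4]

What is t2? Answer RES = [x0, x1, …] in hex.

RES = [ 0xa5  0xa5  0x91  0xc7 ]

  t0: 99 91 a5 c7
  t1: a5 91 c7 a5
  t2: a5 a5 91 c7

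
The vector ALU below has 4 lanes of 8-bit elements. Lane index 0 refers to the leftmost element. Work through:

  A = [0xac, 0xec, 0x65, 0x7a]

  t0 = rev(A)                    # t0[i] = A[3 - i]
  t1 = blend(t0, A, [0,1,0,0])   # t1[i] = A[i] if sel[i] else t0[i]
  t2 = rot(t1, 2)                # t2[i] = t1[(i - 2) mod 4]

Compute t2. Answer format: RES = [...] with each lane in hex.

RES = [ 0xec  0xac  0x7a  0xec ]

→ t0 |7a|65|ec|ac|
→ t1 |7a|ec|ec|ac|
→ t2 |ec|ac|7a|ec|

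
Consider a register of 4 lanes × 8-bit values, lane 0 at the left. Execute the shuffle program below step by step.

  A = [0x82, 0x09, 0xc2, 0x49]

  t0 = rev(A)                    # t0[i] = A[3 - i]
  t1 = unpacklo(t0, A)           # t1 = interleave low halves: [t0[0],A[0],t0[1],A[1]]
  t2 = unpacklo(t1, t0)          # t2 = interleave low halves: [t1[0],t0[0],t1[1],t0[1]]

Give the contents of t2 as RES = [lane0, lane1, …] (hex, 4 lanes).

RES = [0x49, 0x49, 0x82, 0xc2]

t0 = [0x49, 0xc2, 0x09, 0x82]
t1 = [0x49, 0x82, 0xc2, 0x09]
t2 = [0x49, 0x49, 0x82, 0xc2]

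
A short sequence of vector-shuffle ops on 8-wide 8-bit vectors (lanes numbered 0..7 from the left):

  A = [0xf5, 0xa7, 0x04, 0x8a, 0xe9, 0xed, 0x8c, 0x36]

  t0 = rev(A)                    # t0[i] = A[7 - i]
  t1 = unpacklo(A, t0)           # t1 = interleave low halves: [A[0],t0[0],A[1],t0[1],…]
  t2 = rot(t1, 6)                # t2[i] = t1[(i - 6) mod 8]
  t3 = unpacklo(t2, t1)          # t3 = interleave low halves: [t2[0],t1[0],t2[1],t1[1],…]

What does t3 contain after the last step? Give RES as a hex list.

RES = [0xa7, 0xf5, 0x8c, 0x36, 0x04, 0xa7, 0xed, 0x8c]

  t0: 36 8c ed e9 8a 04 a7 f5
  t1: f5 36 a7 8c 04 ed 8a e9
  t2: a7 8c 04 ed 8a e9 f5 36
  t3: a7 f5 8c 36 04 a7 ed 8c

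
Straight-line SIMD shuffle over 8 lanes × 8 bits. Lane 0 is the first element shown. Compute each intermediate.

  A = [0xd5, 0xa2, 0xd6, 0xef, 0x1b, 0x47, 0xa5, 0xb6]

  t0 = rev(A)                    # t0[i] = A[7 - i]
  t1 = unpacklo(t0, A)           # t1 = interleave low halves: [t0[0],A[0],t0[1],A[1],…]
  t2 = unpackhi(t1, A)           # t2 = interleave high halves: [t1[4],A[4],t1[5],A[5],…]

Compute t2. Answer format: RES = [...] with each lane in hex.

→ t0 |b6|a5|47|1b|ef|d6|a2|d5|
→ t1 |b6|d5|a5|a2|47|d6|1b|ef|
→ t2 |47|1b|d6|47|1b|a5|ef|b6|

RES = [ 0x47  0x1b  0xd6  0x47  0x1b  0xa5  0xef  0xb6 ]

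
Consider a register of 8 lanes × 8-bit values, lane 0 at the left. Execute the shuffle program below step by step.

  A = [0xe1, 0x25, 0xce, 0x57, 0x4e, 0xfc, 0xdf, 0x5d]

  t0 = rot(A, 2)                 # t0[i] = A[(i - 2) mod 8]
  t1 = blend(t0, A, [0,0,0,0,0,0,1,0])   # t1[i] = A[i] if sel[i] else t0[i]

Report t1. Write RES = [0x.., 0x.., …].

  t0: df 5d e1 25 ce 57 4e fc
  t1: df 5d e1 25 ce 57 df fc

RES = [0xdf, 0x5d, 0xe1, 0x25, 0xce, 0x57, 0xdf, 0xfc]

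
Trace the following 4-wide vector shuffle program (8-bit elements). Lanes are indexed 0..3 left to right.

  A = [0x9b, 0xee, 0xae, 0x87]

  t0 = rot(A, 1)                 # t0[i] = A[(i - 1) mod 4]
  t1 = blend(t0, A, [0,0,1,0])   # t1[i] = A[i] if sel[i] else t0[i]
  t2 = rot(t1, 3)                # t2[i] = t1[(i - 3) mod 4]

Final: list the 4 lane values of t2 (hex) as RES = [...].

RES = [ 0x9b  0xae  0xae  0x87 ]

→ t0 |87|9b|ee|ae|
→ t1 |87|9b|ae|ae|
→ t2 |9b|ae|ae|87|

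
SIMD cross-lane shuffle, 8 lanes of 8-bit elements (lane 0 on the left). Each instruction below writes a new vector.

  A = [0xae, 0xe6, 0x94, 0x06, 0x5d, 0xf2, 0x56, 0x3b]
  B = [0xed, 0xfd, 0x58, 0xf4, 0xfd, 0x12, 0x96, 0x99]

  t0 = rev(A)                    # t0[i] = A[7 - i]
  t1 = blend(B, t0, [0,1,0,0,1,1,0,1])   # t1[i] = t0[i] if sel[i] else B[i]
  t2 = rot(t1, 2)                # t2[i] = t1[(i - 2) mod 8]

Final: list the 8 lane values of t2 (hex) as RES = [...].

  t0: 3b 56 f2 5d 06 94 e6 ae
  t1: ed 56 58 f4 06 94 96 ae
  t2: 96 ae ed 56 58 f4 06 94

RES = [ 0x96  0xae  0xed  0x56  0x58  0xf4  0x06  0x94 ]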